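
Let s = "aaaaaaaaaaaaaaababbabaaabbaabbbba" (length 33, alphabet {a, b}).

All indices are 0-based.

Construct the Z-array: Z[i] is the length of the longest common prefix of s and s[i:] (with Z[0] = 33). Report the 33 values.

Z[0]=33
i=1: fresh scan; Z[1]=14 grow→box=[1,15)
i=2: min(r-i=13, Z[1]=14)=13; Z[2]=13
i=3: min(r-i=12, Z[2]=13)=12; Z[3]=12
i=4: min(r-i=11, Z[3]=12)=11; Z[4]=11
i=5: min(r-i=10, Z[4]=11)=10; Z[5]=10
i=6: min(r-i=9, Z[5]=10)=9; Z[6]=9
i=7: min(r-i=8, Z[6]=9)=8; Z[7]=8
i=8: min(r-i=7, Z[7]=8)=7; Z[8]=7
i=9: min(r-i=6, Z[8]=7)=6; Z[9]=6
i=10: min(r-i=5, Z[9]=6)=5; Z[10]=5
i=11: min(r-i=4, Z[10]=5)=4; Z[11]=4
i=12: min(r-i=3, Z[11]=4)=3; Z[12]=3
i=13: min(r-i=2, Z[12]=3)=2; Z[13]=2
i=14: min(r-i=1, Z[13]=2)=1; Z[14]=1
i=15: fresh scan; Z[15]=0
i=16: fresh scan; Z[16]=1 grow→box=[16,17)
i=17: fresh scan; Z[17]=0
i=18: fresh scan; Z[18]=0
i=19: fresh scan; Z[19]=1 grow→box=[19,20)
i=20: fresh scan; Z[20]=0
i=21: fresh scan; Z[21]=3 grow→box=[21,24)
i=22: min(r-i=2, Z[1]=14)=2; Z[22]=2
i=23: min(r-i=1, Z[2]=13)=1; Z[23]=1
i=24: fresh scan; Z[24]=0
i=25: fresh scan; Z[25]=0
i=26: fresh scan; Z[26]=2 grow→box=[26,28)
i=27: min(r-i=1, Z[1]=14)=1; Z[27]=1
i=28: fresh scan; Z[28]=0
i=29: fresh scan; Z[29]=0
i=30: fresh scan; Z[30]=0
i=31: fresh scan; Z[31]=0
i=32: fresh scan; Z[32]=1 grow→box=[32,33)

[33, 14, 13, 12, 11, 10, 9, 8, 7, 6, 5, 4, 3, 2, 1, 0, 1, 0, 0, 1, 0, 3, 2, 1, 0, 0, 2, 1, 0, 0, 0, 0, 1]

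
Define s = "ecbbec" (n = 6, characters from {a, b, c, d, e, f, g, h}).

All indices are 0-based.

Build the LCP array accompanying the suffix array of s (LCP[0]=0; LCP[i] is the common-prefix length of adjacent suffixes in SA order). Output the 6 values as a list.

rank | idx | suffix
   0 |   2 | bbec
   1 |   3 | bec
   2 |   5 | c
   3 |   1 | cbbec
   4 |   4 | ec
   5 |   0 | ecbbec

SA = [2, 3, 5, 1, 4, 0]
[i] adj suffixes → lcp
  [1] 2/3 → 1 ('b')
  [2] 3/5 → 0 ('')
  [3] 5/1 → 1 ('c')
  [4] 1/4 → 0 ('')
  [5] 4/0 → 2 ('ec')

[0, 1, 0, 1, 0, 2]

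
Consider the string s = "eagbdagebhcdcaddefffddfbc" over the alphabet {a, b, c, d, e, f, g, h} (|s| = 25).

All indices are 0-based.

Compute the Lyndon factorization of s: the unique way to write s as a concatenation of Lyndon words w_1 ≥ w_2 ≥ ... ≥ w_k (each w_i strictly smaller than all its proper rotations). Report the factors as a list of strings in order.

["e", "agbdagebhcdc", "addefffddfbc"]

emit factor 1: 'e' (i=0, period=1)
emit factor 2: 'agbdagebhcdc' (i=1, period=12)
emit factor 3: 'addefffddfbc' (i=13, period=12)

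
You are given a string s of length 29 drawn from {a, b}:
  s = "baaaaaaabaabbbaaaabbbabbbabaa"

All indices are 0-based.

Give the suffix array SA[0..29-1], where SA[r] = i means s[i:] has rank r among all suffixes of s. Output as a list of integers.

rank→(start, suffix):
  0 → (28, 'a')
  1 → (27, 'aa')
  2 → (1, 'aaaaaaabaabbbaaaabbbabbbabaa')
  3 → (2, 'aaaaaabaabbbaaaabbbabbbabaa')
  4 → (3, 'aaaaabaabbbaaaabbbabbbabaa')
  5 → (4, 'aaaabaabbbaaaabbbabbbabaa')
  6 → (14, 'aaaabbbabbbabaa')
  7 → (5, 'aaabaabbbaaaabbbabbbabaa')
  8 → (15, 'aaabbbabbbabaa')
  9 → (6, 'aabaabbbaaaabbbabbbabaa')
  10 → (9, 'aabbbaaaabbbabbbabaa')
  11 → (16, 'aabbbabbbabaa')
  12 → (25, 'abaa')
  13 → (7, 'abaabbbaaaabbbabbbabaa')
  14 → (10, 'abbbaaaabbbabbbabaa')
  15 → (21, 'abbbabaa')
  16 → (17, 'abbbabbbabaa')
  17 → (26, 'baa')
  18 → (0, 'baaaaaaabaabbbaaaabbbabbbabaa')
  19 → (13, 'baaaabbbabbbabaa')
  20 → (8, 'baabbbaaaabbbabbbabaa')
  21 → (24, 'babaa')
  22 → (20, 'babbbabaa')
  23 → (12, 'bbaaaabbbabbbabaa')
  24 → (23, 'bbabaa')
  25 → (19, 'bbabbbabaa')
  26 → (11, 'bbbaaaabbbabbbabaa')
  27 → (22, 'bbbabaa')
  28 → (18, 'bbbabbbabaa')

[28, 27, 1, 2, 3, 4, 14, 5, 15, 6, 9, 16, 25, 7, 10, 21, 17, 26, 0, 13, 8, 24, 20, 12, 23, 19, 11, 22, 18]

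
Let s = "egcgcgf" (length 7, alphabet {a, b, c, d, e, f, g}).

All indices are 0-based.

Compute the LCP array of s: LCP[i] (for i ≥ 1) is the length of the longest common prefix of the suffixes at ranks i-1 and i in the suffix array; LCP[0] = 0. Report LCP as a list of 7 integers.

[0, 2, 0, 0, 0, 3, 1]

rank | idx | suffix
   0 |   2 | cgcgf
   1 |   4 | cgf
   2 |   0 | egcgcgf
   3 |   6 | f
   4 |   1 | gcgcgf
   5 |   3 | gcgf
   6 |   5 | gf

SA = [2, 4, 0, 6, 1, 3, 5]
[i] adj suffixes → lcp
  [1] 2/4 → 2 ('cg')
  [2] 4/0 → 0 ('')
  [3] 0/6 → 0 ('')
  [4] 6/1 → 0 ('')
  [5] 1/3 → 3 ('gcg')
  [6] 3/5 → 1 ('g')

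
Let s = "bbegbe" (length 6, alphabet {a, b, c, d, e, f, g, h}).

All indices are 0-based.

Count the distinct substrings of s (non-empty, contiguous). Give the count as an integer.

rank→(start, suffix):
  0 → (0, 'bbegbe')
  1 → (4, 'be')
  2 → (1, 'begbe')
  3 → (5, 'e')
  4 → (2, 'egbe')
  5 → (3, 'gbe')

SA = [0, 4, 1, 5, 2, 3]
i: (SA[i-1],SA[i]) lcp shared
  1: (0,4) 1 'b'
  2: (4,1) 2 'be'
  3: (1,5) 0 ''
  4: (5,2) 1 'e'
  5: (2,3) 0 ''

n(n+1)/2 = 6·7/2 = 21
Σ LCP = 0 + 1 + 2 + 0 + 1 + 0 = 4
distinct = 21 − 4 = 17

17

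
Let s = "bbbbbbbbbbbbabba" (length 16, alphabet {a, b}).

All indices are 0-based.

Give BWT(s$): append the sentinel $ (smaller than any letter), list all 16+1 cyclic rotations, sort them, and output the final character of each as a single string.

abbbbabbbbbbbbbb$

rank  rotation           last
    0  $bbbbbbbbbbbbabba  a
    1  a$bbbbbbbbbbbbabb  b
    2  abba$bbbbbbbbbbbb  b
    3  ba$bbbbbbbbbbbbab  b
    4  babba$bbbbbbbbbbb  b
    5  bba$bbbbbbbbbbbba  a
    6  bbabba$bbbbbbbbbb  b
    7  bbbabba$bbbbbbbbb  b
    8  bbbbabba$bbbbbbbb  b
    9  bbbbbabba$bbbbbbb  b
   10  bbbbbbabba$bbbbbb  b
   11  bbbbbbbabba$bbbbb  b
   12  bbbbbbbbabba$bbbb  b
   13  bbbbbbbbbabba$bbb  b
   14  bbbbbbbbbbabba$bb  b
   15  bbbbbbbbbbbabba$b  b
   16  bbbbbbbbbbbbabba$  $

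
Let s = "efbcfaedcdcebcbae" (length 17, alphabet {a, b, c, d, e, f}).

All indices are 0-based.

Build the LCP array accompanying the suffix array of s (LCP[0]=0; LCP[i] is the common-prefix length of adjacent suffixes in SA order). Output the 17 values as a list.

rank→(start, suffix):
  0 → (15, 'ae')
  1 → (5, 'aedcdcebcbae')
  2 → (14, 'bae')
  3 → (12, 'bcbae')
  4 → (2, 'bcfaedcdcebcbae')
  5 → (13, 'cbae')
  6 → (8, 'cdcebcbae')
  7 → (10, 'cebcbae')
  8 → (3, 'cfaedcdcebcbae')
  9 → (7, 'dcdcebcbae')
  10 → (9, 'dcebcbae')
  11 → (16, 'e')
  12 → (11, 'ebcbae')
  13 → (6, 'edcdcebcbae')
  14 → (0, 'efbcfaedcdcebcbae')
  15 → (4, 'faedcdcebcbae')
  16 → (1, 'fbcfaedcdcebcbae')

SA = [15, 5, 14, 12, 2, 13, 8, 10, 3, 7, 9, 16, 11, 6, 0, 4, 1]
rank  pair      lcp
   1  s[15:],s[5:]  2  'ae'
   2  s[5:],s[14:]  0  ''
   3  s[14:],s[12:]  1  'b'
   4  s[12:],s[2:]  2  'bc'
   5  s[2:],s[13:]  0  ''
   6  s[13:],s[8:]  1  'c'
   7  s[8:],s[10:]  1  'c'
   8  s[10:],s[3:]  1  'c'
   9  s[3:],s[7:]  0  ''
  10  s[7:],s[9:]  2  'dc'
  11  s[9:],s[16:]  0  ''
  12  s[16:],s[11:]  1  'e'
  13  s[11:],s[6:]  1  'e'
  14  s[6:],s[0:]  1  'e'
  15  s[0:],s[4:]  0  ''
  16  s[4:],s[1:]  1  'f'

[0, 2, 0, 1, 2, 0, 1, 1, 1, 0, 2, 0, 1, 1, 1, 0, 1]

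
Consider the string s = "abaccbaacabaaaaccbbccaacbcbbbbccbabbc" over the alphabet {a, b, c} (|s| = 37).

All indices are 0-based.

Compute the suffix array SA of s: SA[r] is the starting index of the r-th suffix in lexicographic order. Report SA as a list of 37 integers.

[11, 12, 6, 21, 13, 9, 0, 33, 7, 22, 2, 14, 10, 5, 32, 1, 26, 27, 34, 17, 28, 35, 24, 18, 29, 36, 20, 8, 4, 31, 25, 16, 23, 19, 3, 30, 15]

sorted suffixes:
  #0 SA[0]=11  'aaaaccbbccaacbcbbbbccbabbc'
  #1 SA[1]=12  'aaaccbbccaacbcbbbbccbabbc'
  #2 SA[2]=6  'aacabaaaaccbbccaacbcbbbbccbabbc'
  #3 SA[3]=21  'aacbcbbbbccbabbc'
  #4 SA[4]=13  'aaccbbccaacbcbbbbccbabbc'
  #5 SA[5]=9  'abaaaaccbbccaacbcbbbbccbabbc'
  #6 SA[6]=0  'abaccbaacabaaaaccbbccaacbcbbbbccbabbc'
  #7 SA[7]=33  'abbc'
  #8 SA[8]=7  'acabaaaaccbbccaacbcbbbbccbabbc'
  #9 SA[9]=22  'acbcbbbbccbabbc'
  #10 SA[10]=2  'accbaacabaaaaccbbccaacbcbbbbccbabbc'
  #11 SA[11]=14  'accbbccaacbcbbbbccbabbc'
  #12 SA[12]=10  'baaaaccbbccaacbcbbbbccbabbc'
  #13 SA[13]=5  'baacabaaaaccbbccaacbcbbbbccbabbc'
  #14 SA[14]=32  'babbc'
  #15 SA[15]=1  'baccbaacabaaaaccbbccaacbcbbbbccbabbc'
  #16 SA[16]=26  'bbbbccbabbc'
  #17 SA[17]=27  'bbbccbabbc'
  #18 SA[18]=34  'bbc'
  #19 SA[19]=17  'bbccaacbcbbbbccbabbc'
  #20 SA[20]=28  'bbccbabbc'
  #21 SA[21]=35  'bc'
  #22 SA[22]=24  'bcbbbbccbabbc'
  #23 SA[23]=18  'bccaacbcbbbbccbabbc'
  #24 SA[24]=29  'bccbabbc'
  #25 SA[25]=36  'c'
  #26 SA[26]=20  'caacbcbbbbccbabbc'
  #27 SA[27]=8  'cabaaaaccbbccaacbcbbbbccbabbc'
  #28 SA[28]=4  'cbaacabaaaaccbbccaacbcbbbbccbabbc'
  #29 SA[29]=31  'cbabbc'
  #30 SA[30]=25  'cbbbbccbabbc'
  #31 SA[31]=16  'cbbccaacbcbbbbccbabbc'
  #32 SA[32]=23  'cbcbbbbccbabbc'
  #33 SA[33]=19  'ccaacbcbbbbccbabbc'
  #34 SA[34]=3  'ccbaacabaaaaccbbccaacbcbbbbccbabbc'
  #35 SA[35]=30  'ccbabbc'
  #36 SA[36]=15  'ccbbccaacbcbbbbccbabbc'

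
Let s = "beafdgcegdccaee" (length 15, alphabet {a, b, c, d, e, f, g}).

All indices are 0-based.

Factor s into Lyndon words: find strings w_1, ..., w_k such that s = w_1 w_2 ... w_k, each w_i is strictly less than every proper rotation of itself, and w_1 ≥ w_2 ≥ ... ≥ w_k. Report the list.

["be", "afdgcegdcc", "aee"]

emit factor 1: 'be' (i=0, period=2)
emit factor 2: 'afdgcegdcc' (i=2, period=10)
emit factor 3: 'aee' (i=12, period=3)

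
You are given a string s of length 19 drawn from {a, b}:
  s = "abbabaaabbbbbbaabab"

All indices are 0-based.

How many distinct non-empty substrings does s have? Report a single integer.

147

rank | idx | suffix
   0 |   5 | aaabbbbbbaabab
   1 |  14 | aabab
   2 |   6 | aabbbbbbaabab
   3 |  17 | ab
   4 |   3 | abaaabbbbbbaabab
   5 |  15 | abab
   6 |   0 | abbabaaabbbbbbaabab
   7 |   7 | abbbbbbaabab
   8 |  18 | b
   9 |   4 | baaabbbbbbaabab
  10 |  13 | baabab
  11 |  16 | bab
  12 |   2 | babaaabbbbbbaabab
  13 |  12 | bbaabab
  14 |   1 | bbabaaabbbbbbaabab
  15 |  11 | bbbaabab
  16 |  10 | bbbbaabab
  17 |   9 | bbbbbaabab
  18 |   8 | bbbbbbaabab

SA = [5, 14, 6, 17, 3, 15, 0, 7, 18, 4, 13, 16, 2, 12, 1, 11, 10, 9, 8]
i: (SA[i-1],SA[i]) lcp shared
  1: (5,14) 2 'aa'
  2: (14,6) 3 'aab'
  3: (6,17) 1 'a'
  4: (17,3) 2 'ab'
  5: (3,15) 3 'aba'
  6: (15,0) 2 'ab'
  7: (0,7) 3 'abb'
  8: (7,18) 0 ''
  9: (18,4) 1 'b'
  10: (4,13) 3 'baa'
  11: (13,16) 2 'ba'
  12: (16,2) 3 'bab'
  13: (2,12) 1 'b'
  14: (12,1) 3 'bba'
  15: (1,11) 2 'bb'
  16: (11,10) 3 'bbb'
  17: (10,9) 4 'bbbb'
  18: (9,8) 5 'bbbbb'

n(n+1)/2 = 19·20/2 = 190
Σ LCP = 0 + 2 + 3 + 1 + 2 + 3 + 2 + 3 + 0 + 1 + 3 + 2 + 3 + 1 + 3 + 2 + 3 + 4 + 5 = 43
distinct = 190 − 43 = 147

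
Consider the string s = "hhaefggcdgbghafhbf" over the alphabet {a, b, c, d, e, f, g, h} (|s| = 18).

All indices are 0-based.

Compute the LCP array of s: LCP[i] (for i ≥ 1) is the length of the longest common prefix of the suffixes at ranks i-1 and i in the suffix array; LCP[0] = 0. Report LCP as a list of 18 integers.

sorted suffixes:
  #0 SA[0]=2  'aefggcdgbghafhbf'
  #1 SA[1]=13  'afhbf'
  #2 SA[2]=16  'bf'
  #3 SA[3]=10  'bghafhbf'
  #4 SA[4]=7  'cdgbghafhbf'
  #5 SA[5]=8  'dgbghafhbf'
  #6 SA[6]=3  'efggcdgbghafhbf'
  #7 SA[7]=17  'f'
  #8 SA[8]=4  'fggcdgbghafhbf'
  #9 SA[9]=14  'fhbf'
  #10 SA[10]=9  'gbghafhbf'
  #11 SA[11]=6  'gcdgbghafhbf'
  #12 SA[12]=5  'ggcdgbghafhbf'
  #13 SA[13]=11  'ghafhbf'
  #14 SA[14]=1  'haefggcdgbghafhbf'
  #15 SA[15]=12  'hafhbf'
  #16 SA[16]=15  'hbf'
  #17 SA[17]=0  'hhaefggcdgbghafhbf'

SA = [2, 13, 16, 10, 7, 8, 3, 17, 4, 14, 9, 6, 5, 11, 1, 12, 15, 0]
[i] adj suffixes → lcp
  [1] 2/13 → 1 ('a')
  [2] 13/16 → 0 ('')
  [3] 16/10 → 1 ('b')
  [4] 10/7 → 0 ('')
  [5] 7/8 → 0 ('')
  [6] 8/3 → 0 ('')
  [7] 3/17 → 0 ('')
  [8] 17/4 → 1 ('f')
  [9] 4/14 → 1 ('f')
  [10] 14/9 → 0 ('')
  [11] 9/6 → 1 ('g')
  [12] 6/5 → 1 ('g')
  [13] 5/11 → 1 ('g')
  [14] 11/1 → 0 ('')
  [15] 1/12 → 2 ('ha')
  [16] 12/15 → 1 ('h')
  [17] 15/0 → 1 ('h')

[0, 1, 0, 1, 0, 0, 0, 0, 1, 1, 0, 1, 1, 1, 0, 2, 1, 1]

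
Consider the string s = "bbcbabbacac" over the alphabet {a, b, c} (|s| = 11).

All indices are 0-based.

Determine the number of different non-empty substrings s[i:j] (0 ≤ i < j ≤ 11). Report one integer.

rank | idx | suffix
   0 |   4 | abbacac
   1 |   9 | ac
   2 |   7 | acac
   3 |   3 | babbacac
   4 |   6 | bacac
   5 |   5 | bbacac
   6 |   0 | bbcbabbacac
   7 |   1 | bcbabbacac
   8 |  10 | c
   9 |   8 | cac
  10 |   2 | cbabbacac

SA = [4, 9, 7, 3, 6, 5, 0, 1, 10, 8, 2]
rank  pair      lcp
   1  s[4:],s[9:]  1  'a'
   2  s[9:],s[7:]  2  'ac'
   3  s[7:],s[3:]  0  ''
   4  s[3:],s[6:]  2  'ba'
   5  s[6:],s[5:]  1  'b'
   6  s[5:],s[0:]  2  'bb'
   7  s[0:],s[1:]  1  'b'
   8  s[1:],s[10:]  0  ''
   9  s[10:],s[8:]  1  'c'
  10  s[8:],s[2:]  1  'c'

n(n+1)/2 = 11·12/2 = 66
Σ LCP = 0 + 1 + 2 + 0 + 2 + 1 + 2 + 1 + 0 + 1 + 1 = 11
distinct = 66 − 11 = 55

55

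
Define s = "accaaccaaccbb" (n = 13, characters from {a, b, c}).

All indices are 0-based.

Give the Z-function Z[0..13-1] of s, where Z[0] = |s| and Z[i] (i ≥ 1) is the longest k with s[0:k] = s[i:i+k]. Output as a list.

[13, 0, 0, 1, 7, 0, 0, 1, 3, 0, 0, 0, 0]

Z[0]=13
i=1: i≥r, start 0; Z[1]=0
i=2: i≥r, start 0; Z[2]=0
i=3: i≥r, start 0; Z[3]=1 grow→box=[3,4)
i=4: i≥r, start 0; Z[4]=7 grow→box=[4,11)
i=5: min(r-i=6, Z[1]=0)=0; Z[5]=0
i=6: min(r-i=5, Z[2]=0)=0; Z[6]=0
i=7: min(r-i=4, Z[3]=1)=1; Z[7]=1
i=8: min(r-i=3, Z[4]=7)=3; Z[8]=3
i=9: min(r-i=2, Z[5]=0)=0; Z[9]=0
i=10: min(r-i=1, Z[6]=0)=0; Z[10]=0
i=11: i≥r, start 0; Z[11]=0
i=12: i≥r, start 0; Z[12]=0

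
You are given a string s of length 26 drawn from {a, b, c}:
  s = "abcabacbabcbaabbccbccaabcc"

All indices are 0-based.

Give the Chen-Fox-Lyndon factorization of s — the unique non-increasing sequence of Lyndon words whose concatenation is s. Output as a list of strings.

emit factor 1: 'abc' (i=0, period=3)
emit factor 2: 'abacbabcb' (i=3, period=9)
emit factor 3: 'aabbccbccaabcc' (i=12, period=14)

["abc", "abacbabcb", "aabbccbccaabcc"]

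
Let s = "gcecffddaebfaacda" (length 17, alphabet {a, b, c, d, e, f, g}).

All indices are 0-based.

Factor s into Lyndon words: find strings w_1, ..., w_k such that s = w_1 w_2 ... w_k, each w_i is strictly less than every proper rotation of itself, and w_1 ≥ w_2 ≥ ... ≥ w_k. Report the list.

emit factor 1: 'g' (i=0, period=1)
emit factor 2: 'cecffdd' (i=1, period=7)
emit factor 3: 'aebf' (i=8, period=4)
emit factor 4: 'aacd' (i=12, period=4)
emit factor 5: 'a' (i=16, period=1)

["g", "cecffdd", "aebf", "aacd", "a"]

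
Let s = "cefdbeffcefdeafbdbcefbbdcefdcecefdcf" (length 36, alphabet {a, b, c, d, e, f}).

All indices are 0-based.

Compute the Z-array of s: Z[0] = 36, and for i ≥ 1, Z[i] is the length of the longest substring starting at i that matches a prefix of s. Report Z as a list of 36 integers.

[36, 0, 0, 0, 0, 0, 0, 0, 4, 0, 0, 0, 0, 0, 0, 0, 0, 0, 3, 0, 0, 0, 0, 0, 4, 0, 0, 0, 2, 0, 4, 0, 0, 0, 1, 0]

Z[0]=36
i=1: fresh scan; Z[1]=0
i=2: fresh scan; Z[2]=0
i=3: fresh scan; Z[3]=0
i=4: fresh scan; Z[4]=0
i=5: fresh scan; Z[5]=0
i=6: fresh scan; Z[6]=0
i=7: fresh scan; Z[7]=0
i=8: fresh scan; Z[8]=4 extend→box=[8,12)
i=9: min(r-i=3, Z[1]=0)=0; Z[9]=0
i=10: min(r-i=2, Z[2]=0)=0; Z[10]=0
i=11: min(r-i=1, Z[3]=0)=0; Z[11]=0
i=12: fresh scan; Z[12]=0
i=13: fresh scan; Z[13]=0
i=14: fresh scan; Z[14]=0
i=15: fresh scan; Z[15]=0
i=16: fresh scan; Z[16]=0
i=17: fresh scan; Z[17]=0
i=18: fresh scan; Z[18]=3 extend→box=[18,21)
i=19: min(r-i=2, Z[1]=0)=0; Z[19]=0
i=20: min(r-i=1, Z[2]=0)=0; Z[20]=0
i=21: fresh scan; Z[21]=0
i=22: fresh scan; Z[22]=0
i=23: fresh scan; Z[23]=0
i=24: fresh scan; Z[24]=4 extend→box=[24,28)
i=25: min(r-i=3, Z[1]=0)=0; Z[25]=0
i=26: min(r-i=2, Z[2]=0)=0; Z[26]=0
i=27: min(r-i=1, Z[3]=0)=0; Z[27]=0
i=28: fresh scan; Z[28]=2 extend→box=[28,30)
i=29: min(r-i=1, Z[1]=0)=0; Z[29]=0
i=30: fresh scan; Z[30]=4 extend→box=[30,34)
i=31: min(r-i=3, Z[1]=0)=0; Z[31]=0
i=32: min(r-i=2, Z[2]=0)=0; Z[32]=0
i=33: min(r-i=1, Z[3]=0)=0; Z[33]=0
i=34: fresh scan; Z[34]=1 extend→box=[34,35)
i=35: fresh scan; Z[35]=0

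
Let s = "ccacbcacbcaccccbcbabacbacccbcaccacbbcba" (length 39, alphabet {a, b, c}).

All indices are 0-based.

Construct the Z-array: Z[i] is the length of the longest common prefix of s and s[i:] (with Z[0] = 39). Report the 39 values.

Z[0]=39
i=1: i≥r, start 0; Z[1]=1 scan→box=[1,2)
i=2: i≥r, start 0; Z[2]=0
i=3: i≥r, start 0; Z[3]=1 scan→box=[3,4)
i=4: i≥r, start 0; Z[4]=0
i=5: i≥r, start 0; Z[5]=1 scan→box=[5,6)
i=6: i≥r, start 0; Z[6]=0
i=7: i≥r, start 0; Z[7]=1 scan→box=[7,8)
i=8: i≥r, start 0; Z[8]=0
i=9: i≥r, start 0; Z[9]=1 scan→box=[9,10)
i=10: i≥r, start 0; Z[10]=0
i=11: i≥r, start 0; Z[11]=2 scan→box=[11,13)
i=12: min(r-i=1, Z[1]=1)=1; Z[12]=2 scan→box=[12,14)
i=13: min(r-i=1, Z[1]=1)=1; Z[13]=2 scan→box=[13,15)
i=14: min(r-i=1, Z[1]=1)=1; Z[14]=1
i=15: i≥r, start 0; Z[15]=0
i=16: i≥r, start 0; Z[16]=1 scan→box=[16,17)
i=17: i≥r, start 0; Z[17]=0
i=18: i≥r, start 0; Z[18]=0
i=19: i≥r, start 0; Z[19]=0
i=20: i≥r, start 0; Z[20]=0
i=21: i≥r, start 0; Z[21]=1 scan→box=[21,22)
i=22: i≥r, start 0; Z[22]=0
i=23: i≥r, start 0; Z[23]=0
i=24: i≥r, start 0; Z[24]=2 scan→box=[24,26)
i=25: min(r-i=1, Z[1]=1)=1; Z[25]=2 scan→box=[25,27)
i=26: min(r-i=1, Z[1]=1)=1; Z[26]=1
i=27: i≥r, start 0; Z[27]=0
i=28: i≥r, start 0; Z[28]=1 scan→box=[28,29)
i=29: i≥r, start 0; Z[29]=0
i=30: i≥r, start 0; Z[30]=5 scan→box=[30,35)
i=31: min(r-i=4, Z[1]=1)=1; Z[31]=1
i=32: min(r-i=3, Z[2]=0)=0; Z[32]=0
i=33: min(r-i=2, Z[3]=1)=1; Z[33]=1
i=34: min(r-i=1, Z[4]=0)=0; Z[34]=0
i=35: i≥r, start 0; Z[35]=0
i=36: i≥r, start 0; Z[36]=1 scan→box=[36,37)
i=37: i≥r, start 0; Z[37]=0
i=38: i≥r, start 0; Z[38]=0

[39, 1, 0, 1, 0, 1, 0, 1, 0, 1, 0, 2, 2, 2, 1, 0, 1, 0, 0, 0, 0, 1, 0, 0, 2, 2, 1, 0, 1, 0, 5, 1, 0, 1, 0, 0, 1, 0, 0]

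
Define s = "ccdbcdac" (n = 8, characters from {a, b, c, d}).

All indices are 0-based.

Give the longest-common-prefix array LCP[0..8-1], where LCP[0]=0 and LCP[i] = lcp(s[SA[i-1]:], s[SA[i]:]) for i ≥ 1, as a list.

[0, 0, 0, 1, 1, 2, 0, 1]

sorted suffixes:
  #0 SA[0]=6  'ac'
  #1 SA[1]=3  'bcdac'
  #2 SA[2]=7  'c'
  #3 SA[3]=0  'ccdbcdac'
  #4 SA[4]=4  'cdac'
  #5 SA[5]=1  'cdbcdac'
  #6 SA[6]=5  'dac'
  #7 SA[7]=2  'dbcdac'

SA = [6, 3, 7, 0, 4, 1, 5, 2]
[i] adj suffixes → lcp
  [1] 6/3 → 0 ('')
  [2] 3/7 → 0 ('')
  [3] 7/0 → 1 ('c')
  [4] 0/4 → 1 ('c')
  [5] 4/1 → 2 ('cd')
  [6] 1/5 → 0 ('')
  [7] 5/2 → 1 ('d')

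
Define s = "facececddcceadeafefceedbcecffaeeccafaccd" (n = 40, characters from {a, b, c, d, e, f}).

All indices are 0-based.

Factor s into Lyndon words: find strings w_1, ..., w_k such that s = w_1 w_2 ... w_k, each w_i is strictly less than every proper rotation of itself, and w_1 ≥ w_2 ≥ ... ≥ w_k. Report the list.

["f", "acececddcceadeafefceedbcecffaeeccaf", "accd"]

emit factor 1: 'f' (i=0, period=1)
emit factor 2: 'acececddcceadeafefceedbcecffaeeccaf' (i=1, period=35)
emit factor 3: 'accd' (i=36, period=4)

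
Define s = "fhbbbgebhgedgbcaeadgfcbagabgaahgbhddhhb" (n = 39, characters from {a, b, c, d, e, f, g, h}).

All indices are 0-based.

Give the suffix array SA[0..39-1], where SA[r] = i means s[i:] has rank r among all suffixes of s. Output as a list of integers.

sorted suffixes:
  #0 SA[0]=28  'aahgbhddhhb'
  #1 SA[1]=25  'abgaahgbhddhhb'
  #2 SA[2]=17  'adgfcbagabgaahgbhddhhb'
  #3 SA[3]=15  'aeadgfcbagabgaahgbhddhhb'
  #4 SA[4]=23  'agabgaahgbhddhhb'
  #5 SA[5]=29  'ahgbhddhhb'
  #6 SA[6]=38  'b'
  #7 SA[7]=22  'bagabgaahgbhddhhb'
  #8 SA[8]=2  'bbbgebhgedgbcaeadgfcbagabgaahgbhddhhb'
  #9 SA[9]=3  'bbgebhgedgbcaeadgfcbagabgaahgbhddhhb'
  #10 SA[10]=13  'bcaeadgfcbagabgaahgbhddhhb'
  #11 SA[11]=26  'bgaahgbhddhhb'
  #12 SA[12]=4  'bgebhgedgbcaeadgfcbagabgaahgbhddhhb'
  #13 SA[13]=32  'bhddhhb'
  #14 SA[14]=7  'bhgedgbcaeadgfcbagabgaahgbhddhhb'
  #15 SA[15]=14  'caeadgfcbagabgaahgbhddhhb'
  #16 SA[16]=21  'cbagabgaahgbhddhhb'
  #17 SA[17]=34  'ddhhb'
  #18 SA[18]=11  'dgbcaeadgfcbagabgaahgbhddhhb'
  #19 SA[19]=18  'dgfcbagabgaahgbhddhhb'
  #20 SA[20]=35  'dhhb'
  #21 SA[21]=16  'eadgfcbagabgaahgbhddhhb'
  #22 SA[22]=6  'ebhgedgbcaeadgfcbagabgaahgbhddhhb'
  #23 SA[23]=10  'edgbcaeadgfcbagabgaahgbhddhhb'
  #24 SA[24]=20  'fcbagabgaahgbhddhhb'
  #25 SA[25]=0  'fhbbbgebhgedgbcaeadgfcbagabgaahgbhddhhb'
  #26 SA[26]=27  'gaahgbhddhhb'
  #27 SA[27]=24  'gabgaahgbhddhhb'
  #28 SA[28]=12  'gbcaeadgfcbagabgaahgbhddhhb'
  #29 SA[29]=31  'gbhddhhb'
  #30 SA[30]=5  'gebhgedgbcaeadgfcbagabgaahgbhddhhb'
  #31 SA[31]=9  'gedgbcaeadgfcbagabgaahgbhddhhb'
  #32 SA[32]=19  'gfcbagabgaahgbhddhhb'
  #33 SA[33]=37  'hb'
  #34 SA[34]=1  'hbbbgebhgedgbcaeadgfcbagabgaahgbhddhhb'
  #35 SA[35]=33  'hddhhb'
  #36 SA[36]=30  'hgbhddhhb'
  #37 SA[37]=8  'hgedgbcaeadgfcbagabgaahgbhddhhb'
  #38 SA[38]=36  'hhb'

[28, 25, 17, 15, 23, 29, 38, 22, 2, 3, 13, 26, 4, 32, 7, 14, 21, 34, 11, 18, 35, 16, 6, 10, 20, 0, 27, 24, 12, 31, 5, 9, 19, 37, 1, 33, 30, 8, 36]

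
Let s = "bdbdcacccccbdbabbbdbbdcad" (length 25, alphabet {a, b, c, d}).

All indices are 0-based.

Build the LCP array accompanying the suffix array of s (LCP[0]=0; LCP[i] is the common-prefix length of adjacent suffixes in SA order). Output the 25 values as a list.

[0, 1, 1, 0, 1, 2, 3, 1, 3, 3, 2, 4, 0, 2, 1, 1, 2, 3, 4, 0, 1, 2, 2, 1, 3]

sorted suffixes:
  #0 SA[0]=14  'abbbdbbdcad'
  #1 SA[1]=5  'acccccbdbabbbdbbdcad'
  #2 SA[2]=23  'ad'
  #3 SA[3]=13  'babbbdbbdcad'
  #4 SA[4]=15  'bbbdbbdcad'
  #5 SA[5]=16  'bbdbbdcad'
  #6 SA[6]=19  'bbdcad'
  #7 SA[7]=11  'bdbabbbdbbdcad'
  #8 SA[8]=17  'bdbbdcad'
  #9 SA[9]=0  'bdbdcacccccbdbabbbdbbdcad'
  #10 SA[10]=2  'bdcacccccbdbabbbdbbdcad'
  #11 SA[11]=20  'bdcad'
  #12 SA[12]=4  'cacccccbdbabbbdbbdcad'
  #13 SA[13]=22  'cad'
  #14 SA[14]=10  'cbdbabbbdbbdcad'
  #15 SA[15]=9  'ccbdbabbbdbbdcad'
  #16 SA[16]=8  'cccbdbabbbdbbdcad'
  #17 SA[17]=7  'ccccbdbabbbdbbdcad'
  #18 SA[18]=6  'cccccbdbabbbdbbdcad'
  #19 SA[19]=24  'd'
  #20 SA[20]=12  'dbabbbdbbdcad'
  #21 SA[21]=18  'dbbdcad'
  #22 SA[22]=1  'dbdcacccccbdbabbbdbbdcad'
  #23 SA[23]=3  'dcacccccbdbabbbdbbdcad'
  #24 SA[24]=21  'dcad'

SA = [14, 5, 23, 13, 15, 16, 19, 11, 17, 0, 2, 20, 4, 22, 10, 9, 8, 7, 6, 24, 12, 18, 1, 3, 21]
i: (SA[i-1],SA[i]) lcp shared
  1: (14,5) 1 'a'
  2: (5,23) 1 'a'
  3: (23,13) 0 ''
  4: (13,15) 1 'b'
  5: (15,16) 2 'bb'
  6: (16,19) 3 'bbd'
  7: (19,11) 1 'b'
  8: (11,17) 3 'bdb'
  9: (17,0) 3 'bdb'
  10: (0,2) 2 'bd'
  11: (2,20) 4 'bdca'
  12: (20,4) 0 ''
  13: (4,22) 2 'ca'
  14: (22,10) 1 'c'
  15: (10,9) 1 'c'
  16: (9,8) 2 'cc'
  17: (8,7) 3 'ccc'
  18: (7,6) 4 'cccc'
  19: (6,24) 0 ''
  20: (24,12) 1 'd'
  21: (12,18) 2 'db'
  22: (18,1) 2 'db'
  23: (1,3) 1 'd'
  24: (3,21) 3 'dca'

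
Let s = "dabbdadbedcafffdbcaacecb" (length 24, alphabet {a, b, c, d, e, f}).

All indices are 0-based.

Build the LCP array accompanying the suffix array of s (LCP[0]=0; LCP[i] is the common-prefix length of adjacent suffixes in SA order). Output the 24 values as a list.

rank→(start, suffix):
  0 → (18, 'aacecb')
  1 → (1, 'abbdadbedcafffdbcaacecb')
  2 → (19, 'acecb')
  3 → (5, 'adbedcafffdbcaacecb')
  4 → (11, 'afffdbcaacecb')
  5 → (23, 'b')
  6 → (2, 'bbdadbedcafffdbcaacecb')
  7 → (16, 'bcaacecb')
  8 → (3, 'bdadbedcafffdbcaacecb')
  9 → (7, 'bedcafffdbcaacecb')
  10 → (17, 'caacecb')
  11 → (10, 'cafffdbcaacecb')
  12 → (22, 'cb')
  13 → (20, 'cecb')
  14 → (0, 'dabbdadbedcafffdbcaacecb')
  15 → (4, 'dadbedcafffdbcaacecb')
  16 → (15, 'dbcaacecb')
  17 → (6, 'dbedcafffdbcaacecb')
  18 → (9, 'dcafffdbcaacecb')
  19 → (21, 'ecb')
  20 → (8, 'edcafffdbcaacecb')
  21 → (14, 'fdbcaacecb')
  22 → (13, 'ffdbcaacecb')
  23 → (12, 'fffdbcaacecb')

SA = [18, 1, 19, 5, 11, 23, 2, 16, 3, 7, 17, 10, 22, 20, 0, 4, 15, 6, 9, 21, 8, 14, 13, 12]
rank  pair      lcp
   1  s[18:],s[1:]  1  'a'
   2  s[1:],s[19:]  1  'a'
   3  s[19:],s[5:]  1  'a'
   4  s[5:],s[11:]  1  'a'
   5  s[11:],s[23:]  0  ''
   6  s[23:],s[2:]  1  'b'
   7  s[2:],s[16:]  1  'b'
   8  s[16:],s[3:]  1  'b'
   9  s[3:],s[7:]  1  'b'
  10  s[7:],s[17:]  0  ''
  11  s[17:],s[10:]  2  'ca'
  12  s[10:],s[22:]  1  'c'
  13  s[22:],s[20:]  1  'c'
  14  s[20:],s[0:]  0  ''
  15  s[0:],s[4:]  2  'da'
  16  s[4:],s[15:]  1  'd'
  17  s[15:],s[6:]  2  'db'
  18  s[6:],s[9:]  1  'd'
  19  s[9:],s[21:]  0  ''
  20  s[21:],s[8:]  1  'e'
  21  s[8:],s[14:]  0  ''
  22  s[14:],s[13:]  1  'f'
  23  s[13:],s[12:]  2  'ff'

[0, 1, 1, 1, 1, 0, 1, 1, 1, 1, 0, 2, 1, 1, 0, 2, 1, 2, 1, 0, 1, 0, 1, 2]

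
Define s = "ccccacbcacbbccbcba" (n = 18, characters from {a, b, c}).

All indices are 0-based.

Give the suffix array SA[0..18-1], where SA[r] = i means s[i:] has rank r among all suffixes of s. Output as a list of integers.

[17, 8, 4, 16, 10, 6, 14, 11, 7, 3, 15, 9, 5, 13, 2, 12, 1, 0]

sorted suffixes:
  #0 SA[0]=17  'a'
  #1 SA[1]=8  'acbbccbcba'
  #2 SA[2]=4  'acbcacbbccbcba'
  #3 SA[3]=16  'ba'
  #4 SA[4]=10  'bbccbcba'
  #5 SA[5]=6  'bcacbbccbcba'
  #6 SA[6]=14  'bcba'
  #7 SA[7]=11  'bccbcba'
  #8 SA[8]=7  'cacbbccbcba'
  #9 SA[9]=3  'cacbcacbbccbcba'
  #10 SA[10]=15  'cba'
  #11 SA[11]=9  'cbbccbcba'
  #12 SA[12]=5  'cbcacbbccbcba'
  #13 SA[13]=13  'cbcba'
  #14 SA[14]=2  'ccacbcacbbccbcba'
  #15 SA[15]=12  'ccbcba'
  #16 SA[16]=1  'cccacbcacbbccbcba'
  #17 SA[17]=0  'ccccacbcacbbccbcba'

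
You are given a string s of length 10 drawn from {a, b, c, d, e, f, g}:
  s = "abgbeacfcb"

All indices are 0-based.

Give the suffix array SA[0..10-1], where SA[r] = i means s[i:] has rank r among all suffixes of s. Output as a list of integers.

[0, 5, 9, 3, 1, 8, 6, 4, 7, 2]

sorted suffixes:
  #0 SA[0]=0  'abgbeacfcb'
  #1 SA[1]=5  'acfcb'
  #2 SA[2]=9  'b'
  #3 SA[3]=3  'beacfcb'
  #4 SA[4]=1  'bgbeacfcb'
  #5 SA[5]=8  'cb'
  #6 SA[6]=6  'cfcb'
  #7 SA[7]=4  'eacfcb'
  #8 SA[8]=7  'fcb'
  #9 SA[9]=2  'gbeacfcb'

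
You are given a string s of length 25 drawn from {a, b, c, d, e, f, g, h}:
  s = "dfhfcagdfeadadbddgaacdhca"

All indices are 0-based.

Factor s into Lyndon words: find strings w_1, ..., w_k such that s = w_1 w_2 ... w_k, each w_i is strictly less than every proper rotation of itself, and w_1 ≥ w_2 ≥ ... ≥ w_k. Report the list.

["dfhf", "c", "agdfe", "adadbddg", "aacdhc", "a"]

emit factor 1: 'dfhf' (i=0, period=4)
emit factor 2: 'c' (i=4, period=1)
emit factor 3: 'agdfe' (i=5, period=5)
emit factor 4: 'adadbddg' (i=10, period=8)
emit factor 5: 'aacdhc' (i=18, period=6)
emit factor 6: 'a' (i=24, period=1)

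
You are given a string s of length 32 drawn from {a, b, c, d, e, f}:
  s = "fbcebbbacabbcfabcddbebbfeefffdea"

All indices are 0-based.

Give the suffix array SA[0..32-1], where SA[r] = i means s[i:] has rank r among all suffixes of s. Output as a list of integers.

[31, 9, 14, 7, 6, 5, 4, 10, 21, 15, 1, 11, 19, 22, 8, 16, 2, 12, 18, 17, 29, 30, 3, 20, 24, 25, 13, 0, 28, 23, 27, 26]

rank | idx | suffix
   0 |  31 | a
   1 |   9 | abbcfabcddbebbfeefffdea
   2 |  14 | abcddbebbfeefffdea
   3 |   7 | acabbcfabcddbebbfeefffdea
   4 |   6 | bacabbcfabcddbebbfeefffdea
   5 |   5 | bbacabbcfabcddbebbfeefffdea
   6 |   4 | bbbacabbcfabcddbebbfeefffdea
   7 |  10 | bbcfabcddbebbfeefffdea
   8 |  21 | bbfeefffdea
   9 |  15 | bcddbebbfeefffdea
  10 |   1 | bcebbbacabbcfabcddbebbfeefffdea
  11 |  11 | bcfabcddbebbfeefffdea
  12 |  19 | bebbfeefffdea
  13 |  22 | bfeefffdea
  14 |   8 | cabbcfabcddbebbfeefffdea
  15 |  16 | cddbebbfeefffdea
  16 |   2 | cebbbacabbcfabcddbebbfeefffdea
  17 |  12 | cfabcddbebbfeefffdea
  18 |  18 | dbebbfeefffdea
  19 |  17 | ddbebbfeefffdea
  20 |  29 | dea
  21 |  30 | ea
  22 |   3 | ebbbacabbcfabcddbebbfeefffdea
  23 |  20 | ebbfeefffdea
  24 |  24 | eefffdea
  25 |  25 | efffdea
  26 |  13 | fabcddbebbfeefffdea
  27 |   0 | fbcebbbacabbcfabcddbebbfeefffdea
  28 |  28 | fdea
  29 |  23 | feefffdea
  30 |  27 | ffdea
  31 |  26 | fffdea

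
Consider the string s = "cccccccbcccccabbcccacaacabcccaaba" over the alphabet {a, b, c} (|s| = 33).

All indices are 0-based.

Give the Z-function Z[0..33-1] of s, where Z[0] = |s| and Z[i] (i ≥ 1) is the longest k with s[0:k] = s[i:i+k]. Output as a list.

Z[0]=33
i=1: outside box; Z[1]=6 extend→box=[1,7)
i=2: min(r-i=5, Z[1]=6)=5; Z[2]=5
i=3: min(r-i=4, Z[2]=5)=4; Z[3]=4
i=4: min(r-i=3, Z[3]=4)=3; Z[4]=3
i=5: min(r-i=2, Z[4]=3)=2; Z[5]=2
i=6: min(r-i=1, Z[5]=2)=1; Z[6]=1
i=7: outside box; Z[7]=0
i=8: outside box; Z[8]=5 extend→box=[8,13)
i=9: min(r-i=4, Z[1]=6)=4; Z[9]=4
i=10: min(r-i=3, Z[2]=5)=3; Z[10]=3
i=11: min(r-i=2, Z[3]=4)=2; Z[11]=2
i=12: min(r-i=1, Z[4]=3)=1; Z[12]=1
i=13: outside box; Z[13]=0
i=14: outside box; Z[14]=0
i=15: outside box; Z[15]=0
i=16: outside box; Z[16]=3 extend→box=[16,19)
i=17: min(r-i=2, Z[1]=6)=2; Z[17]=2
i=18: min(r-i=1, Z[2]=5)=1; Z[18]=1
i=19: outside box; Z[19]=0
i=20: outside box; Z[20]=1 extend→box=[20,21)
i=21: outside box; Z[21]=0
i=22: outside box; Z[22]=0
i=23: outside box; Z[23]=1 extend→box=[23,24)
i=24: outside box; Z[24]=0
i=25: outside box; Z[25]=0
i=26: outside box; Z[26]=3 extend→box=[26,29)
i=27: min(r-i=2, Z[1]=6)=2; Z[27]=2
i=28: min(r-i=1, Z[2]=5)=1; Z[28]=1
i=29: outside box; Z[29]=0
i=30: outside box; Z[30]=0
i=31: outside box; Z[31]=0
i=32: outside box; Z[32]=0

[33, 6, 5, 4, 3, 2, 1, 0, 5, 4, 3, 2, 1, 0, 0, 0, 3, 2, 1, 0, 1, 0, 0, 1, 0, 0, 3, 2, 1, 0, 0, 0, 0]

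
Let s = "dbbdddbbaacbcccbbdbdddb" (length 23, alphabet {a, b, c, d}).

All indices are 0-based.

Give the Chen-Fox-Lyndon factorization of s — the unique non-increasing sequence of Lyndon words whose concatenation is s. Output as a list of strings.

["d", "bbddd", "b", "b", "aacbcccbbdbdddb"]

emit factor 1: 'd' (i=0, period=1)
emit factor 2: 'bbddd' (i=1, period=5)
emit factor 3: 'b' (i=6, period=1)
emit factor 4: 'b' (i=7, period=1)
emit factor 5: 'aacbcccbbdbdddb' (i=8, period=15)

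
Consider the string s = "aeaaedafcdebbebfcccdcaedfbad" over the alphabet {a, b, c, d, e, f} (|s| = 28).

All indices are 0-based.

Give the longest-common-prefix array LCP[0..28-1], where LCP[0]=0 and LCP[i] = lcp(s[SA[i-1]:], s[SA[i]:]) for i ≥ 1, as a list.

[0, 1, 1, 2, 3, 1, 0, 1, 1, 1, 0, 1, 2, 1, 2, 0, 1, 1, 1, 1, 0, 1, 2, 1, 2, 0, 1, 2]

rank→(start, suffix):
  0 → (2, 'aaedafcdebbebfcccdcaedfbad')
  1 → (26, 'ad')
  2 → (0, 'aeaaedafcdebbebfcccdcaedfbad')
  3 → (3, 'aedafcdebbebfcccdcaedfbad')
  4 → (21, 'aedfbad')
  5 → (6, 'afcdebbebfcccdcaedfbad')
  6 → (25, 'bad')
  7 → (11, 'bbebfcccdcaedfbad')
  8 → (12, 'bebfcccdcaedfbad')
  9 → (14, 'bfcccdcaedfbad')
  10 → (20, 'caedfbad')
  11 → (16, 'cccdcaedfbad')
  12 → (17, 'ccdcaedfbad')
  13 → (18, 'cdcaedfbad')
  14 → (8, 'cdebbebfcccdcaedfbad')
  15 → (27, 'd')
  16 → (5, 'dafcdebbebfcccdcaedfbad')
  17 → (19, 'dcaedfbad')
  18 → (9, 'debbebfcccdcaedfbad')
  19 → (23, 'dfbad')
  20 → (1, 'eaaedafcdebbebfcccdcaedfbad')
  21 → (10, 'ebbebfcccdcaedfbad')
  22 → (13, 'ebfcccdcaedfbad')
  23 → (4, 'edafcdebbebfcccdcaedfbad')
  24 → (22, 'edfbad')
  25 → (24, 'fbad')
  26 → (15, 'fcccdcaedfbad')
  27 → (7, 'fcdebbebfcccdcaedfbad')

SA = [2, 26, 0, 3, 21, 6, 25, 11, 12, 14, 20, 16, 17, 18, 8, 27, 5, 19, 9, 23, 1, 10, 13, 4, 22, 24, 15, 7]
[i] adj suffixes → lcp
  [1] 2/26 → 1 ('a')
  [2] 26/0 → 1 ('a')
  [3] 0/3 → 2 ('ae')
  [4] 3/21 → 3 ('aed')
  [5] 21/6 → 1 ('a')
  [6] 6/25 → 0 ('')
  [7] 25/11 → 1 ('b')
  [8] 11/12 → 1 ('b')
  [9] 12/14 → 1 ('b')
  [10] 14/20 → 0 ('')
  [11] 20/16 → 1 ('c')
  [12] 16/17 → 2 ('cc')
  [13] 17/18 → 1 ('c')
  [14] 18/8 → 2 ('cd')
  [15] 8/27 → 0 ('')
  [16] 27/5 → 1 ('d')
  [17] 5/19 → 1 ('d')
  [18] 19/9 → 1 ('d')
  [19] 9/23 → 1 ('d')
  [20] 23/1 → 0 ('')
  [21] 1/10 → 1 ('e')
  [22] 10/13 → 2 ('eb')
  [23] 13/4 → 1 ('e')
  [24] 4/22 → 2 ('ed')
  [25] 22/24 → 0 ('')
  [26] 24/15 → 1 ('f')
  [27] 15/7 → 2 ('fc')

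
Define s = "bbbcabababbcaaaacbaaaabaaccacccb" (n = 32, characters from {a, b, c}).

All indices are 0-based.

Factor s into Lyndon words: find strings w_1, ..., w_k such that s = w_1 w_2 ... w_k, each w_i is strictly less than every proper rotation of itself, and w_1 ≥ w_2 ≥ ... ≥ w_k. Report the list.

emit factor 1: 'bbbc' (i=0, period=4)
emit factor 2: 'abababbc' (i=4, period=8)
emit factor 3: 'aaaacb' (i=12, period=6)
emit factor 4: 'aaaabaaccacccb' (i=18, period=14)

["bbbc", "abababbc", "aaaacb", "aaaabaaccacccb"]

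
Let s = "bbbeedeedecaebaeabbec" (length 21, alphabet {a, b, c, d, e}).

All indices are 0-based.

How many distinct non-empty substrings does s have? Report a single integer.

rank | idx | suffix
   0 |  16 | abbec
   1 |  14 | aeabbec
   2 |  11 | aebaeabbec
   3 |  13 | baeabbec
   4 |   0 | bbbeedeedecaebaeabbec
   5 |  17 | bbec
   6 |   1 | bbeedeedecaebaeabbec
   7 |  18 | bec
   8 |   2 | beedeedecaebaeabbec
   9 |  20 | c
  10 |  10 | caebaeabbec
  11 |   8 | decaebaeabbec
  12 |   5 | deedecaebaeabbec
  13 |  15 | eabbec
  14 |  12 | ebaeabbec
  15 |  19 | ec
  16 |   9 | ecaebaeabbec
  17 |   7 | edecaebaeabbec
  18 |   4 | edeedecaebaeabbec
  19 |   6 | eedecaebaeabbec
  20 |   3 | eedeedecaebaeabbec

SA = [16, 14, 11, 13, 0, 17, 1, 18, 2, 20, 10, 8, 5, 15, 12, 19, 9, 7, 4, 6, 3]
i: (SA[i-1],SA[i]) lcp shared
  1: (16,14) 1 'a'
  2: (14,11) 2 'ae'
  3: (11,13) 0 ''
  4: (13,0) 1 'b'
  5: (0,17) 2 'bb'
  6: (17,1) 3 'bbe'
  7: (1,18) 1 'b'
  8: (18,2) 2 'be'
  9: (2,20) 0 ''
  10: (20,10) 1 'c'
  11: (10,8) 0 ''
  12: (8,5) 2 'de'
  13: (5,15) 0 ''
  14: (15,12) 1 'e'
  15: (12,19) 1 'e'
  16: (19,9) 2 'ec'
  17: (9,7) 1 'e'
  18: (7,4) 3 'ede'
  19: (4,6) 1 'e'
  20: (6,3) 4 'eede'

n(n+1)/2 = 21·22/2 = 231
Σ LCP = 0 + 1 + 2 + 0 + 1 + 2 + 3 + 1 + 2 + 0 + 1 + 0 + 2 + 0 + 1 + 1 + 2 + 1 + 3 + 1 + 4 = 28
distinct = 231 − 28 = 203

203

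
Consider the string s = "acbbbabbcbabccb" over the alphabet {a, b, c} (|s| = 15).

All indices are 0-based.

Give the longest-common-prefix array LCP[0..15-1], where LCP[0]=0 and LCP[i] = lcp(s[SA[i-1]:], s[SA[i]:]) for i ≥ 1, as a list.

[0, 2, 1, 0, 1, 3, 1, 2, 2, 1, 2, 0, 2, 2, 1]

rank | idx | suffix
   0 |   5 | abbcbabccb
   1 |  10 | abccb
   2 |   0 | acbbbabbcbabccb
   3 |  14 | b
   4 |   4 | babbcbabccb
   5 |   9 | babccb
   6 |   3 | bbabbcbabccb
   7 |   2 | bbbabbcbabccb
   8 |   6 | bbcbabccb
   9 |   7 | bcbabccb
  10 |  11 | bccb
  11 |  13 | cb
  12 |   8 | cbabccb
  13 |   1 | cbbbabbcbabccb
  14 |  12 | ccb

SA = [5, 10, 0, 14, 4, 9, 3, 2, 6, 7, 11, 13, 8, 1, 12]
rank  pair      lcp
   1  s[5:],s[10:]  2  'ab'
   2  s[10:],s[0:]  1  'a'
   3  s[0:],s[14:]  0  ''
   4  s[14:],s[4:]  1  'b'
   5  s[4:],s[9:]  3  'bab'
   6  s[9:],s[3:]  1  'b'
   7  s[3:],s[2:]  2  'bb'
   8  s[2:],s[6:]  2  'bb'
   9  s[6:],s[7:]  1  'b'
  10  s[7:],s[11:]  2  'bc'
  11  s[11:],s[13:]  0  ''
  12  s[13:],s[8:]  2  'cb'
  13  s[8:],s[1:]  2  'cb'
  14  s[1:],s[12:]  1  'c'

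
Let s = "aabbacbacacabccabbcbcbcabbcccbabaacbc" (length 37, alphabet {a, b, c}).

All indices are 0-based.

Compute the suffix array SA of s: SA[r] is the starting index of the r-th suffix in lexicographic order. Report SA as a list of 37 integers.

[0, 32, 30, 1, 15, 23, 11, 9, 7, 4, 33, 31, 29, 6, 3, 2, 16, 24, 35, 21, 19, 17, 12, 25, 36, 14, 22, 10, 8, 28, 5, 34, 20, 18, 13, 27, 26]

rank→(start, suffix):
  0 → (0, 'aabbacbacacabccabbcbcbcabbcccbabaacbc')
  1 → (32, 'aacbc')
  2 → (30, 'abaacbc')
  3 → (1, 'abbacbacacabccabbcbcbcabbcccbabaacbc')
  4 → (15, 'abbcbcbcabbcccbabaacbc')
  5 → (23, 'abbcccbabaacbc')
  6 → (11, 'abccabbcbcbcabbcccbabaacbc')
  7 → (9, 'acabccabbcbcbcabbcccbabaacbc')
  8 → (7, 'acacabccabbcbcbcabbcccbabaacbc')
  9 → (4, 'acbacacabccabbcbcbcabbcccbabaacbc')
  10 → (33, 'acbc')
  11 → (31, 'baacbc')
  12 → (29, 'babaacbc')
  13 → (6, 'bacacabccabbcbcbcabbcccbabaacbc')
  14 → (3, 'bacbacacabccabbcbcbcabbcccbabaacbc')
  15 → (2, 'bbacbacacabccabbcbcbcabbcccbabaacbc')
  16 → (16, 'bbcbcbcabbcccbabaacbc')
  17 → (24, 'bbcccbabaacbc')
  18 → (35, 'bc')
  19 → (21, 'bcabbcccbabaacbc')
  20 → (19, 'bcbcabbcccbabaacbc')
  21 → (17, 'bcbcbcabbcccbabaacbc')
  22 → (12, 'bccabbcbcbcabbcccbabaacbc')
  23 → (25, 'bcccbabaacbc')
  24 → (36, 'c')
  25 → (14, 'cabbcbcbcabbcccbabaacbc')
  26 → (22, 'cabbcccbabaacbc')
  27 → (10, 'cabccabbcbcbcabbcccbabaacbc')
  28 → (8, 'cacabccabbcbcbcabbcccbabaacbc')
  29 → (28, 'cbabaacbc')
  30 → (5, 'cbacacabccabbcbcbcabbcccbabaacbc')
  31 → (34, 'cbc')
  32 → (20, 'cbcabbcccbabaacbc')
  33 → (18, 'cbcbcabbcccbabaacbc')
  34 → (13, 'ccabbcbcbcabbcccbabaacbc')
  35 → (27, 'ccbabaacbc')
  36 → (26, 'cccbabaacbc')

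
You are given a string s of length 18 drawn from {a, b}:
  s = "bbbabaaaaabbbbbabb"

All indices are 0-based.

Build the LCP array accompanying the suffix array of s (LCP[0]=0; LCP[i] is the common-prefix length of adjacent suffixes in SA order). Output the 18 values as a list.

rank | idx | suffix
   0 |   5 | aaaaabbbbbabb
   1 |   6 | aaaabbbbbabb
   2 |   7 | aaabbbbbabb
   3 |   8 | aabbbbbabb
   4 |   3 | abaaaaabbbbbabb
   5 |  15 | abb
   6 |   9 | abbbbbabb
   7 |  17 | b
   8 |   4 | baaaaabbbbbabb
   9 |   2 | babaaaaabbbbbabb
  10 |  14 | babb
  11 |  16 | bb
  12 |   1 | bbabaaaaabbbbbabb
  13 |  13 | bbabb
  14 |   0 | bbbabaaaaabbbbbabb
  15 |  12 | bbbabb
  16 |  11 | bbbbabb
  17 |  10 | bbbbbabb

SA = [5, 6, 7, 8, 3, 15, 9, 17, 4, 2, 14, 16, 1, 13, 0, 12, 11, 10]
i: (SA[i-1],SA[i]) lcp shared
  1: (5,6) 4 'aaaa'
  2: (6,7) 3 'aaa'
  3: (7,8) 2 'aa'
  4: (8,3) 1 'a'
  5: (3,15) 2 'ab'
  6: (15,9) 3 'abb'
  7: (9,17) 0 ''
  8: (17,4) 1 'b'
  9: (4,2) 2 'ba'
  10: (2,14) 3 'bab'
  11: (14,16) 1 'b'
  12: (16,1) 2 'bb'
  13: (1,13) 4 'bbab'
  14: (13,0) 2 'bb'
  15: (0,12) 5 'bbbab'
  16: (12,11) 3 'bbb'
  17: (11,10) 4 'bbbb'

[0, 4, 3, 2, 1, 2, 3, 0, 1, 2, 3, 1, 2, 4, 2, 5, 3, 4]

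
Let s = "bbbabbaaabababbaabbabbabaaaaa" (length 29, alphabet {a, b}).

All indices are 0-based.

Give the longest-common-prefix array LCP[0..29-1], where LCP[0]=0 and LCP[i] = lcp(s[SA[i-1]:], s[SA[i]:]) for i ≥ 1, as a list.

[0, 1, 2, 3, 4, 3, 2, 3, 1, 3, 4, 2, 5, 4, 5, 0, 4, 3, 2, 4, 3, 6, 5, 1, 4, 3, 4, 6, 2]

sorted suffixes:
  #0 SA[0]=28  'a'
  #1 SA[1]=27  'aa'
  #2 SA[2]=26  'aaa'
  #3 SA[3]=25  'aaaa'
  #4 SA[4]=24  'aaaaa'
  #5 SA[5]=6  'aaabababbaabbabbabaaaaa'
  #6 SA[6]=7  'aabababbaabbabbabaaaaa'
  #7 SA[7]=15  'aabbabbabaaaaa'
  #8 SA[8]=22  'abaaaaa'
  #9 SA[9]=8  'abababbaabbabbabaaaaa'
  #10 SA[10]=10  'ababbaabbabbabaaaaa'
  #11 SA[11]=3  'abbaaabababbaabbabbabaaaaa'
  #12 SA[12]=12  'abbaabbabbabaaaaa'
  #13 SA[13]=19  'abbabaaaaa'
  #14 SA[14]=16  'abbabbabaaaaa'
  #15 SA[15]=23  'baaaaa'
  #16 SA[16]=5  'baaabababbaabbabbabaaaaa'
  #17 SA[17]=14  'baabbabbabaaaaa'
  #18 SA[18]=21  'babaaaaa'
  #19 SA[19]=9  'bababbaabbabbabaaaaa'
  #20 SA[20]=2  'babbaaabababbaabbabbabaaaaa'
  #21 SA[21]=11  'babbaabbabbabaaaaa'
  #22 SA[22]=18  'babbabaaaaa'
  #23 SA[23]=4  'bbaaabababbaabbabbabaaaaa'
  #24 SA[24]=13  'bbaabbabbabaaaaa'
  #25 SA[25]=20  'bbabaaaaa'
  #26 SA[26]=1  'bbabbaaabababbaabbabbabaaaaa'
  #27 SA[27]=17  'bbabbabaaaaa'
  #28 SA[28]=0  'bbbabbaaabababbaabbabbabaaaaa'

SA = [28, 27, 26, 25, 24, 6, 7, 15, 22, 8, 10, 3, 12, 19, 16, 23, 5, 14, 21, 9, 2, 11, 18, 4, 13, 20, 1, 17, 0]
[i] adj suffixes → lcp
  [1] 28/27 → 1 ('a')
  [2] 27/26 → 2 ('aa')
  [3] 26/25 → 3 ('aaa')
  [4] 25/24 → 4 ('aaaa')
  [5] 24/6 → 3 ('aaa')
  [6] 6/7 → 2 ('aa')
  [7] 7/15 → 3 ('aab')
  [8] 15/22 → 1 ('a')
  [9] 22/8 → 3 ('aba')
  [10] 8/10 → 4 ('abab')
  [11] 10/3 → 2 ('ab')
  [12] 3/12 → 5 ('abbaa')
  [13] 12/19 → 4 ('abba')
  [14] 19/16 → 5 ('abbab')
  [15] 16/23 → 0 ('')
  [16] 23/5 → 4 ('baaa')
  [17] 5/14 → 3 ('baa')
  [18] 14/21 → 2 ('ba')
  [19] 21/9 → 4 ('baba')
  [20] 9/2 → 3 ('bab')
  [21] 2/11 → 6 ('babbaa')
  [22] 11/18 → 5 ('babba')
  [23] 18/4 → 1 ('b')
  [24] 4/13 → 4 ('bbaa')
  [25] 13/20 → 3 ('bba')
  [26] 20/1 → 4 ('bbab')
  [27] 1/17 → 6 ('bbabba')
  [28] 17/0 → 2 ('bb')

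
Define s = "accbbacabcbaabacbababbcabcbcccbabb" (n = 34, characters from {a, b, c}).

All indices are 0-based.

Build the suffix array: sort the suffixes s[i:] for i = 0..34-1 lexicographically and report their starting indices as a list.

[11, 17, 12, 31, 19, 7, 23, 5, 14, 0, 33, 10, 16, 30, 18, 4, 13, 32, 3, 20, 21, 8, 24, 26, 6, 22, 9, 15, 29, 2, 25, 28, 1, 27]

rank→(start, suffix):
  0 → (11, 'aabacbababbcabcbcccbabb')
  1 → (17, 'ababbcabcbcccbabb')
  2 → (12, 'abacbababbcabcbcccbabb')
  3 → (31, 'abb')
  4 → (19, 'abbcabcbcccbabb')
  5 → (7, 'abcbaabacbababbcabcbcccbabb')
  6 → (23, 'abcbcccbabb')
  7 → (5, 'acabcbaabacbababbcabcbcccbabb')
  8 → (14, 'acbababbcabcbcccbabb')
  9 → (0, 'accbbacabcbaabacbababbcabcbcccbabb')
  10 → (33, 'b')
  11 → (10, 'baabacbababbcabcbcccbabb')
  12 → (16, 'bababbcabcbcccbabb')
  13 → (30, 'babb')
  14 → (18, 'babbcabcbcccbabb')
  15 → (4, 'bacabcbaabacbababbcabcbcccbabb')
  16 → (13, 'bacbababbcabcbcccbabb')
  17 → (32, 'bb')
  18 → (3, 'bbacabcbaabacbababbcabcbcccbabb')
  19 → (20, 'bbcabcbcccbabb')
  20 → (21, 'bcabcbcccbabb')
  21 → (8, 'bcbaabacbababbcabcbcccbabb')
  22 → (24, 'bcbcccbabb')
  23 → (26, 'bcccbabb')
  24 → (6, 'cabcbaabacbababbcabcbcccbabb')
  25 → (22, 'cabcbcccbabb')
  26 → (9, 'cbaabacbababbcabcbcccbabb')
  27 → (15, 'cbababbcabcbcccbabb')
  28 → (29, 'cbabb')
  29 → (2, 'cbbacabcbaabacbababbcabcbcccbabb')
  30 → (25, 'cbcccbabb')
  31 → (28, 'ccbabb')
  32 → (1, 'ccbbacabcbaabacbababbcabcbcccbabb')
  33 → (27, 'cccbabb')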